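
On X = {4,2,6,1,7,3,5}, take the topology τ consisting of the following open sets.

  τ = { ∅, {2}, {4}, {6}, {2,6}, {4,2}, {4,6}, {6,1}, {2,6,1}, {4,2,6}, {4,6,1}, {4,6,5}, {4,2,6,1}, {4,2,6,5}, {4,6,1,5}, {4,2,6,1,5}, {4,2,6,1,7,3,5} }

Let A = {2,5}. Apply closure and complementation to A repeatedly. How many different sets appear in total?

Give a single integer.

X∖A={4,6,1,7,3}, int(X∖A)={4,6,1}, hence cl(A)={2,7,3,5}
Orbit (k=closure, c=complement):
  1. A     = {2,5}
  2. kA    = {2,7,3,5}
  3. cA    = {4,6,1,7,3}
  4. ckA   = {4,6,1}
  5. kcA   = {4,6,1,7,3,5}
  6. ckcA  = {2}
  7. kckcA = {2,7,3}
  8. ckckcA = {4,6,1,5}
(closed under both — stop)

8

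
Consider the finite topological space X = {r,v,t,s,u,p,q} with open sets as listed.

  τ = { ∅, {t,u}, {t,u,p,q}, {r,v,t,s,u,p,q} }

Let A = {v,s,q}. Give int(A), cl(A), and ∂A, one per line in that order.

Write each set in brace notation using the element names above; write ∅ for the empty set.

opens ⊆ A: ∅; union → int = ∅
complement {r,t,u,p}; its interior {t,u}; cl(A) = X∖{t,u} = {r,v,s,p,q}
boundary = {r,v,s,p,q} ∖ ∅ = {r,v,s,p,q}

int(A) = ∅
cl(A)  = {r,v,s,p,q}
∂A     = {r,v,s,p,q}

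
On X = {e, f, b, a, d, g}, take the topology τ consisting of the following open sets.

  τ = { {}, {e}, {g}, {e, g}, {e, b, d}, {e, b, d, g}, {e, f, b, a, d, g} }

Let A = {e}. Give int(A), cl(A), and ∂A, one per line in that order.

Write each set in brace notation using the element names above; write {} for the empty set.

U open, U⊆A: {}, {e}. int(A) = ⋃ = {e}
X∖A={f, b, a, d, g}, int(X∖A)={g}, hence cl(A)={e, f, b, a, d}
∂A: remove int from cl → {f, b, a, d}

int(A) = {e}
cl(A)  = {e, f, b, a, d}
∂A     = {f, b, a, d}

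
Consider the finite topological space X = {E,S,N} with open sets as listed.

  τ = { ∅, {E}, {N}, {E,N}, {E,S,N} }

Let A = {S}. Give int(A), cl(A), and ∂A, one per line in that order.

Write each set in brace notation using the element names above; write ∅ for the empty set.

int(A) = ∅
cl(A)  = {S}
∂A     = {S}

opens ⊆ A: ∅; union → int = ∅
complement {E,N}; its interior {E,N}; cl(A) = X∖{E,N} = {S}
boundary = {S} ∖ ∅ = {S}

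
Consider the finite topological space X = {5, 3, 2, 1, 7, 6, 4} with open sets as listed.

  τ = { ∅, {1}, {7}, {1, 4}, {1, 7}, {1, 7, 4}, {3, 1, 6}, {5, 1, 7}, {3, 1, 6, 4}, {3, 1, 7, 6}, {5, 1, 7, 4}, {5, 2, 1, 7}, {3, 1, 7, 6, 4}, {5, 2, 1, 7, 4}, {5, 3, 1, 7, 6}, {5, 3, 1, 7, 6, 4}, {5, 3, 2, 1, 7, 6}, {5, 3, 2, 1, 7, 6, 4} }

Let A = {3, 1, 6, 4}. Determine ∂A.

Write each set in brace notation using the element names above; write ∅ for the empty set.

{5, 2}

open subsets of A: ∅, {1}, {1, 4}, {3, 1, 6}, {3, 1, 6, 4}; so int(A) = {3, 1, 6, 4}
closure: X∖int(X∖A) = X∖{7} = {5, 3, 2, 1, 6, 4}
∂A = {5, 3, 2, 1, 6, 4} minus {3, 1, 6, 4} = {5, 2}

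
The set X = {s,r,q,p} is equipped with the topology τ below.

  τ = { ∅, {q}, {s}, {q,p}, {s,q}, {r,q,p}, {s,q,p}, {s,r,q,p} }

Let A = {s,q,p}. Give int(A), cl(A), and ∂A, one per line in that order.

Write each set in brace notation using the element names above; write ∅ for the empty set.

open subsets of A: ∅, {q}, {s}, {s,q}, {q,p}, {s,q,p}; so int(A) = {s,q,p}
closure: X∖int(X∖A) = X∖∅ = {s,r,q,p}
∂A = {s,r,q,p} minus {s,q,p} = {r}

int(A) = {s,q,p}
cl(A)  = {s,r,q,p}
∂A     = {r}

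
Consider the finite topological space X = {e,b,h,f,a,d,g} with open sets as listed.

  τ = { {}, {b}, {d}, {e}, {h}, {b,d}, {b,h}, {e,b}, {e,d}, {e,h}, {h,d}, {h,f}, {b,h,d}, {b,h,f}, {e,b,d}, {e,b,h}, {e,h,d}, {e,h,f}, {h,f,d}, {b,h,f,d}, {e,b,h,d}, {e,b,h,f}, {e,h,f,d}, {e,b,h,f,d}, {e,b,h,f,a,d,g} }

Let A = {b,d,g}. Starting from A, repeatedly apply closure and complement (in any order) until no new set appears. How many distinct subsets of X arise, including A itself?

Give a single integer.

X∖A={e,h,f,a}, int(X∖A)={e,h,f}, hence cl(A)={b,a,d,g}
Orbit (k=closure, c=complement):
  1. A     = {b,d,g}
  2. kA    = {b,a,d,g}
  3. cA    = {e,h,f,a}
  4. ckA   = {e,h,f}
  5. kcA   = {e,h,f,a,g}
  6. ckcA  = {b,d}
(closed under both — stop)

6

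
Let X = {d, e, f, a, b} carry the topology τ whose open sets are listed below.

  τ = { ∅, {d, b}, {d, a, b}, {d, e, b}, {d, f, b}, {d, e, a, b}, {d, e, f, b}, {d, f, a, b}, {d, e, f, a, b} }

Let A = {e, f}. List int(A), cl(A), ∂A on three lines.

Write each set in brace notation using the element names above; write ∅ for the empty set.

int(A) = ∅
cl(A)  = {e, f}
∂A     = {e, f}

open subsets of A: ∅; so int(A) = ∅
closure: X∖int(X∖A) = X∖{d, a, b} = {e, f}
∂A = {e, f} minus ∅ = {e, f}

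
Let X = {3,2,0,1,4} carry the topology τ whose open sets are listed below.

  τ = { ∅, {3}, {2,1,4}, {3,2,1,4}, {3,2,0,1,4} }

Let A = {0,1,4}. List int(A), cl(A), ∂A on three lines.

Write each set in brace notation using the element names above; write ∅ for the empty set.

open subsets of A: ∅; so int(A) = ∅
closure: X∖int(X∖A) = X∖{3} = {2,0,1,4}
∂A = {2,0,1,4} minus ∅ = {2,0,1,4}

int(A) = ∅
cl(A)  = {2,0,1,4}
∂A     = {2,0,1,4}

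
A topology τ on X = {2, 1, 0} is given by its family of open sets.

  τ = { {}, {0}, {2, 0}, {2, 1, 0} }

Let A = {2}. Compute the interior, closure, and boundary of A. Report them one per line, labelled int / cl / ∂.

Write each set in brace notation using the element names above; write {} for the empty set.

U open, U⊆A: {}. int(A) = ⋃ = {}
X∖A={1, 0}, int(X∖A)={0}, hence cl(A)={2, 1}
∂A: remove int from cl → {2, 1}

int(A) = {}
cl(A)  = {2, 1}
∂A     = {2, 1}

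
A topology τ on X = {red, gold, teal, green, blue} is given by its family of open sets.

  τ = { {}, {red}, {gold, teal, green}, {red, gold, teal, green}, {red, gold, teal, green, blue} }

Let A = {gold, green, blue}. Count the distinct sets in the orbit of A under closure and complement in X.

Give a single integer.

cl via duality: int({red, teal}) = {red}, so X∖{red} = {gold, teal, green, blue}
Write k for closure, c for complement:
  1. A     = {gold, green, blue}
  2. kA    = {gold, teal, green, blue}
  3. cA    = {red, teal}
  4. ckA   = {red}
  5. kcA   = {red, gold, teal, green, blue}
  6. kckA  = {red, blue}
  7. ckcA  = {}
  8. ckckA = {gold, teal, green}
applying k or c yields no new set

8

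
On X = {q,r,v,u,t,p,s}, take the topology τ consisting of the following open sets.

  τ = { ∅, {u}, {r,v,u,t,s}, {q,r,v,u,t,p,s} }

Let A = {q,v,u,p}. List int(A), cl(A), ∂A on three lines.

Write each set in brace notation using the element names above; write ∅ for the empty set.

open subsets of A: ∅, {u}; so int(A) = {u}
closure: X∖int(X∖A) = X∖∅ = {q,r,v,u,t,p,s}
∂A = {q,r,v,u,t,p,s} minus {u} = {q,r,v,t,p,s}

int(A) = {u}
cl(A)  = {q,r,v,u,t,p,s}
∂A     = {q,r,v,t,p,s}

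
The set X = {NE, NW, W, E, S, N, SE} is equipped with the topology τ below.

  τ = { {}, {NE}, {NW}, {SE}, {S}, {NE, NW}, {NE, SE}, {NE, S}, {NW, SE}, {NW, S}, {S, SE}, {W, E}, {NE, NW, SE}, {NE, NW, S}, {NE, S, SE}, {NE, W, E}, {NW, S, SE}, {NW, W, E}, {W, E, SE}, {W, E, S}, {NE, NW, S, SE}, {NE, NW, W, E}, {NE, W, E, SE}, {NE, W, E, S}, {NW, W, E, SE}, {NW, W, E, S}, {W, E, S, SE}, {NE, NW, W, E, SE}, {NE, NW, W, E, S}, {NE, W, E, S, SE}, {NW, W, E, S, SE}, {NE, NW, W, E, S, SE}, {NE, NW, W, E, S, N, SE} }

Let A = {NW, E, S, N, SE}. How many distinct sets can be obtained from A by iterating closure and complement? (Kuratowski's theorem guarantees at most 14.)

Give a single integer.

10

closure: X∖int(X∖A) = X∖{NE} = {NW, W, E, S, N, SE}
Let k=closure and c=complement:
  1. A     = {NW, E, S, N, SE}
  2. kA    = {NW, W, E, S, N, SE}
  3. cA    = {NE, W}
  4. ckA   = {NE}
  5. kcA   = {NE, W, E, N}
  6. kckA  = {NE, N}
  7. ckcA  = {NW, S, SE}
  8. ckckA = {NW, W, E, S, SE}
  9. kckcA = {NW, S, N, SE}
  10. ckckcA = {NE, W, E}
— saturated at 10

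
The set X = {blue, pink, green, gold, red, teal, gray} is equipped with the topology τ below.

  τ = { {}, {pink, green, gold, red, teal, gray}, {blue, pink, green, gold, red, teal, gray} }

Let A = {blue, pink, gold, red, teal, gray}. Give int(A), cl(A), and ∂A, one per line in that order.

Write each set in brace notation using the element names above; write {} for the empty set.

int(A) = {}
cl(A)  = {blue, pink, green, gold, red, teal, gray}
∂A     = {blue, pink, green, gold, red, teal, gray}

interior: largest open inside A is {} (from {})
cl via duality: int({green}) = {}, so X∖{} = {blue, pink, green, gold, red, teal, gray}
cl∖int = {blue, pink, green, gold, red, teal, gray}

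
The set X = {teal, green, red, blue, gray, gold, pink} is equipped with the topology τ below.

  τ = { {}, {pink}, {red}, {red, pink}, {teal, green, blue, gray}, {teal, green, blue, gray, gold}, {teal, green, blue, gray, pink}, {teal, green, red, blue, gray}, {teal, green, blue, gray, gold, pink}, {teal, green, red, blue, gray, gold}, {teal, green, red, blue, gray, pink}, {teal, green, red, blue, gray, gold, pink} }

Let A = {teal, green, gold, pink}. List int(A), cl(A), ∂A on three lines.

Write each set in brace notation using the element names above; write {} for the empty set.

int(A) = {pink}
cl(A)  = {teal, green, blue, gray, gold, pink}
∂A     = {teal, green, blue, gray, gold}

interior: largest open inside A is {pink} (from {}, {pink})
cl via duality: int({red, blue, gray}) = {red}, so X∖{red} = {teal, green, blue, gray, gold, pink}
cl∖int = {teal, green, blue, gray, gold}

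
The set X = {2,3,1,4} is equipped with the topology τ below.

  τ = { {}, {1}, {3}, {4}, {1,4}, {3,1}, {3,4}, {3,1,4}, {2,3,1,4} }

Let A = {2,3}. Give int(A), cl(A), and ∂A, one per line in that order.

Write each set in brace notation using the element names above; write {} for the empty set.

interior: largest open inside A is {3} (from {}, {3})
cl via duality: int({1,4}) = {1,4}, so X∖{1,4} = {2,3}
cl∖int = {2}

int(A) = {3}
cl(A)  = {2,3}
∂A     = {2}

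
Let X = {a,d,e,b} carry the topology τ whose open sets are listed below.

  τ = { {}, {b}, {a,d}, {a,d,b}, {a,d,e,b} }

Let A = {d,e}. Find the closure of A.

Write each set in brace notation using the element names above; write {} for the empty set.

cl via duality: int({a,b}) = {b}, so X∖{b} = {a,d,e}

{a,d,e}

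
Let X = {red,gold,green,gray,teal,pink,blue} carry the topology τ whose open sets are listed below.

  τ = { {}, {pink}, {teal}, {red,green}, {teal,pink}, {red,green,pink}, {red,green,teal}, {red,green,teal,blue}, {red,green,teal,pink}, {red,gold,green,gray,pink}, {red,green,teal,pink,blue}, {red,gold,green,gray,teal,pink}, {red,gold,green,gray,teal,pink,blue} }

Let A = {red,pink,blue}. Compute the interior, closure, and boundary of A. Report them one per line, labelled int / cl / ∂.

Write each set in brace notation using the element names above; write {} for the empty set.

int(A) = {pink}
cl(A)  = {red,gold,green,gray,pink,blue}
∂A     = {red,gold,green,gray,blue}

open subsets of A: {}, {pink}; so int(A) = {pink}
closure: X∖int(X∖A) = X∖{teal} = {red,gold,green,gray,pink,blue}
∂A = {red,gold,green,gray,pink,blue} minus {pink} = {red,gold,green,gray,blue}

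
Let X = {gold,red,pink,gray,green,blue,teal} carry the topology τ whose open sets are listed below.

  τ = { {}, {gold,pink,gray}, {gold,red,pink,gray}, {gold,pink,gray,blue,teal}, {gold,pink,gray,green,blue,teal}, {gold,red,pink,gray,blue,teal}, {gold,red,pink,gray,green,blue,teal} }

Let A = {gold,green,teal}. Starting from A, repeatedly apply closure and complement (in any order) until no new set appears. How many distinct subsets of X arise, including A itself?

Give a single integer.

X∖A={red,pink,gray,blue}, int(X∖A)={}, hence cl(A)={gold,red,pink,gray,green,blue,teal}
Orbit (k=closure, c=complement):
  1. A     = {gold,green,teal}
  2. kA    = {gold,red,pink,gray,green,blue,teal}
  3. cA    = {red,pink,gray,blue}
  4. ckA   = {}
(closed under both — stop)

4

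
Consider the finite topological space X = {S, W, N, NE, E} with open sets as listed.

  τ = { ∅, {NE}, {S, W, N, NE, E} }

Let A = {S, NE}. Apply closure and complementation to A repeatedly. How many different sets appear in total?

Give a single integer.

6

complement {W, N, E}; its interior ∅; cl(A) = X∖∅ = {S, W, N, NE, E}
With k = closure, c = complement:
  1. A     = {S, NE}
  2. kA    = {S, W, N, NE, E}
  3. cA    = {W, N, E}
  4. ckA   = ∅
  5. kcA   = {S, W, N, E}
  6. ckcA  = {NE}
k, c of each give nothing new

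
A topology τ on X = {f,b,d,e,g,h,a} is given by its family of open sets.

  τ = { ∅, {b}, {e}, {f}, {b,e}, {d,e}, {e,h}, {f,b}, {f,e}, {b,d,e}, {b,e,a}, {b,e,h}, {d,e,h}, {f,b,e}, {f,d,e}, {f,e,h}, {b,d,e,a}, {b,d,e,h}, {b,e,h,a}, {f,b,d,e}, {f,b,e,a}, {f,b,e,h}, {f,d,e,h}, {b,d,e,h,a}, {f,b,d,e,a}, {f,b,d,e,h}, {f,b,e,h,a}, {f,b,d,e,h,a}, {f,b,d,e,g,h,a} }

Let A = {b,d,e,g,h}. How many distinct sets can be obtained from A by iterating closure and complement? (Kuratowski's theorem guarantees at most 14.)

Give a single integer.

X∖A={f,a}, int(X∖A)={f}, hence cl(A)={b,d,e,g,h,a}
Orbit (k=closure, c=complement):
  1. A     = {b,d,e,g,h}
  2. kA    = {b,d,e,g,h,a}
  3. cA    = {f,a}
  4. ckA   = {f}
  5. kcA   = {f,g,a}
  6. kckA  = {f,g}
  7. ckcA  = {b,d,e,h}
  8. ckckA = {b,d,e,h,a}
(closed under both — stop)

8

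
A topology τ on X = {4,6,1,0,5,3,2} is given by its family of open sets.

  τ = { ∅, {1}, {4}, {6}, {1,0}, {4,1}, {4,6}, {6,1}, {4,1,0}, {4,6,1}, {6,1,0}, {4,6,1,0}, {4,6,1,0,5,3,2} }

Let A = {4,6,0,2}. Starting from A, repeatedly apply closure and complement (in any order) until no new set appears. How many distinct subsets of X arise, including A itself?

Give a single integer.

8

complement {1,5,3}; its interior {1}; cl(A) = X∖{1} = {4,6,0,5,3,2}
With k = closure, c = complement:
  1. A     = {4,6,0,2}
  2. kA    = {4,6,0,5,3,2}
  3. cA    = {1,5,3}
  4. ckA   = {1}
  5. kcA   = {1,0,5,3,2}
  6. ckcA  = {4,6}
  7. kckcA = {4,6,5,3,2}
  8. ckckcA = {1,0}
k, c of each give nothing new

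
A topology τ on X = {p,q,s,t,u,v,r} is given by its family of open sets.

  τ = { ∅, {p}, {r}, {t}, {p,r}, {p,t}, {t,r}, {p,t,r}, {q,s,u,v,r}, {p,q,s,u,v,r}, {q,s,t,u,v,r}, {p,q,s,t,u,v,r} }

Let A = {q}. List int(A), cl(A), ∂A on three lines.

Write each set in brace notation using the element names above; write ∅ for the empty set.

int(A) = ∅
cl(A)  = {q,s,u,v}
∂A     = {q,s,u,v}

interior: largest open inside A is ∅ (from ∅)
cl via duality: int({p,s,t,u,v,r}) = {p,t,r}, so X∖{p,t,r} = {q,s,u,v}
cl∖int = {q,s,u,v}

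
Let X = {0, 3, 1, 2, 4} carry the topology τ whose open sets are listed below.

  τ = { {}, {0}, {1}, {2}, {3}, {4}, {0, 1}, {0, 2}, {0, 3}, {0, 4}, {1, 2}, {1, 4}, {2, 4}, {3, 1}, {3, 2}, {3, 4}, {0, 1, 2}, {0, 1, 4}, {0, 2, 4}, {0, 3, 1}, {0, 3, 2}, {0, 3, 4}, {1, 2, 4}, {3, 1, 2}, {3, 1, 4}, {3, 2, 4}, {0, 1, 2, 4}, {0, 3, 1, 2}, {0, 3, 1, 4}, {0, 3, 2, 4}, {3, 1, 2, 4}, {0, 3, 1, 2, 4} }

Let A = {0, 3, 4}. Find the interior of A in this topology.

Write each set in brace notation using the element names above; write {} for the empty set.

open subsets of A: {}, {0}, {4}, {3}, {3, 4}, {0, 4}, {0, 3}, {0, 3, 4}; so int(A) = {0, 3, 4}

{0, 3, 4}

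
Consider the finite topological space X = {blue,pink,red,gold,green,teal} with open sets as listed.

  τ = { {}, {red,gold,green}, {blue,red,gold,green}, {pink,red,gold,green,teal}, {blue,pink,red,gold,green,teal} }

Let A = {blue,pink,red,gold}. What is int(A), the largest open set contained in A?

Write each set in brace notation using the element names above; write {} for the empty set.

opens ⊆ A: {}; union → int = {}

{}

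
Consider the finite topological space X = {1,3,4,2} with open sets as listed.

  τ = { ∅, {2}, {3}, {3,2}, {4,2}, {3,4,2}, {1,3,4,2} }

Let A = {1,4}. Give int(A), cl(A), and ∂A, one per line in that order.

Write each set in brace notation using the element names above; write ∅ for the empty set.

int(A) = ∅
cl(A)  = {1,4}
∂A     = {1,4}

U open, U⊆A: ∅. int(A) = ⋃ = ∅
X∖A={3,2}, int(X∖A)={3,2}, hence cl(A)={1,4}
∂A: remove int from cl → {1,4}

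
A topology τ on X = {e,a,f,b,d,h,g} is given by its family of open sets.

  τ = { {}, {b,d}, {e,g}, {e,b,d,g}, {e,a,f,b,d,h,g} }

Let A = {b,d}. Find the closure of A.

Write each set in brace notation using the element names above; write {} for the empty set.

closure: X∖int(X∖A) = X∖{e,g} = {a,f,b,d,h}

{a,f,b,d,h}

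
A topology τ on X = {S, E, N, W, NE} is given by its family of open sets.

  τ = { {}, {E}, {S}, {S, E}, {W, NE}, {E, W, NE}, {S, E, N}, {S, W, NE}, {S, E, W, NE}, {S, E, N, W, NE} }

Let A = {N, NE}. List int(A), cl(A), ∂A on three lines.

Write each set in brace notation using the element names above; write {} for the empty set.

open subsets of A: {}; so int(A) = {}
closure: X∖int(X∖A) = X∖{S, E} = {N, W, NE}
∂A = {N, W, NE} minus {} = {N, W, NE}

int(A) = {}
cl(A)  = {N, W, NE}
∂A     = {N, W, NE}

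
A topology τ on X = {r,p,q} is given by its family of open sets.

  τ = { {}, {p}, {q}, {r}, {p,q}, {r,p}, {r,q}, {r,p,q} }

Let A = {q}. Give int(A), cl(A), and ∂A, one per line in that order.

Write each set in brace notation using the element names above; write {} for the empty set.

interior: largest open inside A is {q} (from {}, {q})
cl via duality: int({r,p}) = {r,p}, so X∖{r,p} = {q}
cl∖int = {}

int(A) = {q}
cl(A)  = {q}
∂A     = {}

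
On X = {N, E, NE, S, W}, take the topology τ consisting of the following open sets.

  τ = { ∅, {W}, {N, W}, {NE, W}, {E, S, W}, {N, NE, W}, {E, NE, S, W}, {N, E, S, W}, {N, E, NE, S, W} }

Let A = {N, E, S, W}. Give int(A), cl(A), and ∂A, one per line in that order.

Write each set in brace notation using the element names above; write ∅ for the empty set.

int(A) = {N, E, S, W}
cl(A)  = {N, E, NE, S, W}
∂A     = {NE}

opens ⊆ A: ∅, {W}, {N, W}, {E, S, W}, {N, E, S, W}; union → int = {N, E, S, W}
complement {NE}; its interior ∅; cl(A) = X∖∅ = {N, E, NE, S, W}
boundary = {N, E, NE, S, W} ∖ {N, E, S, W} = {NE}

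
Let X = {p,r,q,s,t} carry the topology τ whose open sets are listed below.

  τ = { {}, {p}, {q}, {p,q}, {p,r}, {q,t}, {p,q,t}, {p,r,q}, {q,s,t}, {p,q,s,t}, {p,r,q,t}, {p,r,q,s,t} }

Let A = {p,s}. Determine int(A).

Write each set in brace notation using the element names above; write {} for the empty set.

{p}

interior: largest open inside A is {p} (from {}, {p})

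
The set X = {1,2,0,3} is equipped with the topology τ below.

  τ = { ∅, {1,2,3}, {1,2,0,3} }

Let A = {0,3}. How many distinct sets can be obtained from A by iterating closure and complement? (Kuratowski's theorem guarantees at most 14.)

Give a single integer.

4

closure: X∖int(X∖A) = X∖∅ = {1,2,0,3}
Let k=closure and c=complement:
  1. A     = {0,3}
  2. kA    = {1,2,0,3}
  3. cA    = {1,2}
  4. ckA   = ∅
— saturated at 4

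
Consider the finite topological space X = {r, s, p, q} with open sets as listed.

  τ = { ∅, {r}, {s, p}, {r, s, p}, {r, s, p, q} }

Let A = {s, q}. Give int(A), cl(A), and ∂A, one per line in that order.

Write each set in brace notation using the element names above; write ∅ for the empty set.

int(A) = ∅
cl(A)  = {s, p, q}
∂A     = {s, p, q}

interior: largest open inside A is ∅ (from ∅)
cl via duality: int({r, p}) = {r}, so X∖{r} = {s, p, q}
cl∖int = {s, p, q}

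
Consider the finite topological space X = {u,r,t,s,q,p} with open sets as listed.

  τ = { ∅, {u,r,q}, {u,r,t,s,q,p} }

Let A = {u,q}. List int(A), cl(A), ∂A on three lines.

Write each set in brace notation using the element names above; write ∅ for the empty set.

int(A) = ∅
cl(A)  = {u,r,t,s,q,p}
∂A     = {u,r,t,s,q,p}

open subsets of A: ∅; so int(A) = ∅
closure: X∖int(X∖A) = X∖∅ = {u,r,t,s,q,p}
∂A = {u,r,t,s,q,p} minus ∅ = {u,r,t,s,q,p}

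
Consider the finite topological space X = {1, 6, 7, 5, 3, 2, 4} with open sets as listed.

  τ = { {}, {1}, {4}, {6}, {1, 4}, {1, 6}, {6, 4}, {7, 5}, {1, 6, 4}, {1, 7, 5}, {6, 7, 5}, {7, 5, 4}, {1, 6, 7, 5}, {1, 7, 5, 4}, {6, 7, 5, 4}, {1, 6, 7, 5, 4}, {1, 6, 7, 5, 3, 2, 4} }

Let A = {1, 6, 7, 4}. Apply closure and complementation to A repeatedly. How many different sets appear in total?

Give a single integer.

complement {5, 3, 2}; its interior {}; cl(A) = X∖{} = {1, 6, 7, 5, 3, 2, 4}
With k = closure, c = complement:
  1. A     = {1, 6, 7, 4}
  2. kA    = {1, 6, 7, 5, 3, 2, 4}
  3. cA    = {5, 3, 2}
  4. ckA   = {}
  5. kcA   = {7, 5, 3, 2}
  6. ckcA  = {1, 6, 4}
  7. kckcA = {1, 6, 3, 2, 4}
  8. ckckcA = {7, 5}
k, c of each give nothing new

8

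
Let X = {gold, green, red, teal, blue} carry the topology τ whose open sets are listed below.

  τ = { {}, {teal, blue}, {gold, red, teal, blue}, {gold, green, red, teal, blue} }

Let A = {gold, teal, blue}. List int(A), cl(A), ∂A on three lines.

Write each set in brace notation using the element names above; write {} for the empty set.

interior: largest open inside A is {teal, blue} (from {}, {teal, blue})
cl via duality: int({green, red}) = {}, so X∖{} = {gold, green, red, teal, blue}
cl∖int = {gold, green, red}

int(A) = {teal, blue}
cl(A)  = {gold, green, red, teal, blue}
∂A     = {gold, green, red}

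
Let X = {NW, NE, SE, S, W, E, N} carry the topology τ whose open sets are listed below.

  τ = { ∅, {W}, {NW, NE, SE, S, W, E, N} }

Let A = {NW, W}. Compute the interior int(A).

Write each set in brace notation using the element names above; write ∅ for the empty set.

{W}

open subsets of A: ∅, {W}; so int(A) = {W}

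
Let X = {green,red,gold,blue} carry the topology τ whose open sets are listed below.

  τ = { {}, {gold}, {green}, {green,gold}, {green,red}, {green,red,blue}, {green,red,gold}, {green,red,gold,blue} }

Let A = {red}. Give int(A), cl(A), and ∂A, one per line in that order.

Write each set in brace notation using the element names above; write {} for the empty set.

int(A) = {}
cl(A)  = {red,blue}
∂A     = {red,blue}

open subsets of A: {}; so int(A) = {}
closure: X∖int(X∖A) = X∖{green,gold} = {red,blue}
∂A = {red,blue} minus {} = {red,blue}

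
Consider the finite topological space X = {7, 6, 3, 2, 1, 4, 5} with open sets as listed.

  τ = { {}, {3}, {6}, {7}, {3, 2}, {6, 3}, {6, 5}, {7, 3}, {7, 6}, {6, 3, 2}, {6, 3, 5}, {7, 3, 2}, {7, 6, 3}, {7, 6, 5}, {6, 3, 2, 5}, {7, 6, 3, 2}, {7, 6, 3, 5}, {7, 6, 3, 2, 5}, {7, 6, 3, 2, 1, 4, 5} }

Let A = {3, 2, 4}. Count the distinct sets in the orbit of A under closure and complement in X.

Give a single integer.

6

cl via duality: int({7, 6, 1, 5}) = {7, 6, 5}, so X∖{7, 6, 5} = {3, 2, 1, 4}
Write k for closure, c for complement:
  1. A     = {3, 2, 4}
  2. kA    = {3, 2, 1, 4}
  3. cA    = {7, 6, 1, 5}
  4. ckA   = {7, 6, 5}
  5. kcA   = {7, 6, 1, 4, 5}
  6. ckcA  = {3, 2}
applying k or c yields no new set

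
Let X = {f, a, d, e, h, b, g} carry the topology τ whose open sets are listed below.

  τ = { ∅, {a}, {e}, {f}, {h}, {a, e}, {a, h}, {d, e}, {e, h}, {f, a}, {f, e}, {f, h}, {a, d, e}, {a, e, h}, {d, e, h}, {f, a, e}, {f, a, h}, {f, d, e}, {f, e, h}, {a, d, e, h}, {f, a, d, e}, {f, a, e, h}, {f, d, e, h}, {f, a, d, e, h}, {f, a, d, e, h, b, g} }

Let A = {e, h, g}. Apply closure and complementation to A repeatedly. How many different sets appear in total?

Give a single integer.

X∖A={f, a, d, b}, int(X∖A)={f, a}, hence cl(A)={d, e, h, b, g}
Orbit (k=closure, c=complement):
  1. A     = {e, h, g}
  2. kA    = {d, e, h, b, g}
  3. cA    = {f, a, d, b}
  4. ckA   = {f, a}
  5. kcA   = {f, a, d, b, g}
  6. kckA  = {f, a, b, g}
  7. ckcA  = {e, h}
  8. ckckA = {d, e, h}
(closed under both — stop)

8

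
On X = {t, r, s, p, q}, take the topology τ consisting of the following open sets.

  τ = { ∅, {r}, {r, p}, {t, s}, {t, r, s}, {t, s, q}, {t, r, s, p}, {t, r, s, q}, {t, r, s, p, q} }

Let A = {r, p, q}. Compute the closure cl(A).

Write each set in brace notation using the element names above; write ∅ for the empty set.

{r, p, q}

complement {t, s}; its interior {t, s}; cl(A) = X∖{t, s} = {r, p, q}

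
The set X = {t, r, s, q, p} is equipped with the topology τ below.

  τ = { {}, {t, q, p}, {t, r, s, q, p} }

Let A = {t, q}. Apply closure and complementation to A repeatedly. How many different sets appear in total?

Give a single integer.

4

X∖A={r, s, p}, int(X∖A)={}, hence cl(A)={t, r, s, q, p}
Orbit (k=closure, c=complement):
  1. A     = {t, q}
  2. kA    = {t, r, s, q, p}
  3. cA    = {r, s, p}
  4. ckA   = {}
(closed under both — stop)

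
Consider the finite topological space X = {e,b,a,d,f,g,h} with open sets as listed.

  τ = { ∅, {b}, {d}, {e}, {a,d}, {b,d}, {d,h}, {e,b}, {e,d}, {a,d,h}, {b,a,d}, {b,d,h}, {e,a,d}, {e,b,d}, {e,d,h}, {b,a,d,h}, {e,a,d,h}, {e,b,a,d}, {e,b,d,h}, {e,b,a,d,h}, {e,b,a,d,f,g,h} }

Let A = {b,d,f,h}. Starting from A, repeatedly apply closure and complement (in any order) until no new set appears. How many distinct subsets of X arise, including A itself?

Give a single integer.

complement {e,a,g}; its interior {e}; cl(A) = X∖{e} = {b,a,d,f,g,h}
With k = closure, c = complement:
  1. A     = {b,d,f,h}
  2. kA    = {b,a,d,f,g,h}
  3. cA    = {e,a,g}
  4. ckA   = {e}
  5. kcA   = {e,a,f,g}
  6. kckA  = {e,f,g}
  7. ckcA  = {b,d,h}
  8. ckckA = {b,a,d,h}
k, c of each give nothing new

8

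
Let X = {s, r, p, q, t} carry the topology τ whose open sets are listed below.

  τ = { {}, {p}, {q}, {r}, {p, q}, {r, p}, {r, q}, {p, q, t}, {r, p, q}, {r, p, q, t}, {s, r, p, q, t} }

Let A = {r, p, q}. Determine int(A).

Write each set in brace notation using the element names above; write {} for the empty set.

opens ⊆ A: {}, {q}, {r}, {p}, {r, p}, {r, q}, {p, q}, {r, p, q}; union → int = {r, p, q}

{r, p, q}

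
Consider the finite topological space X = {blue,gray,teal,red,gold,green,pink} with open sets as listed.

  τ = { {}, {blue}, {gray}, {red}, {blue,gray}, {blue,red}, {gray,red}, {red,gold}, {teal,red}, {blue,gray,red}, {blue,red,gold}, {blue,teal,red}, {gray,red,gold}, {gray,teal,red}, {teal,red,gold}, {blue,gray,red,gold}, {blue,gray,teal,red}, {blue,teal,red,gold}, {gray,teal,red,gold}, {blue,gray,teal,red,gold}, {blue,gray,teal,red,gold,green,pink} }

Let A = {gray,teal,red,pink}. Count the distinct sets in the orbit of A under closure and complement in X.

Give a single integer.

8

cl via duality: int({blue,gold,green}) = {blue}, so X∖{blue} = {gray,teal,red,gold,green,pink}
Write k for closure, c for complement:
  1. A     = {gray,teal,red,pink}
  2. kA    = {gray,teal,red,gold,green,pink}
  3. cA    = {blue,gold,green}
  4. ckA   = {blue}
  5. kcA   = {blue,gold,green,pink}
  6. kckA  = {blue,green,pink}
  7. ckcA  = {gray,teal,red}
  8. ckckA = {gray,teal,red,gold}
applying k or c yields no new set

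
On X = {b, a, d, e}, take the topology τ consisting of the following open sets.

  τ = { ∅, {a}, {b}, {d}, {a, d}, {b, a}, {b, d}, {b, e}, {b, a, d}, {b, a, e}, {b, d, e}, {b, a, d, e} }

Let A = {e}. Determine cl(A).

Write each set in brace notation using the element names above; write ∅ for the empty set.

cl via duality: int({b, a, d}) = {b, a, d}, so X∖{b, a, d} = {e}

{e}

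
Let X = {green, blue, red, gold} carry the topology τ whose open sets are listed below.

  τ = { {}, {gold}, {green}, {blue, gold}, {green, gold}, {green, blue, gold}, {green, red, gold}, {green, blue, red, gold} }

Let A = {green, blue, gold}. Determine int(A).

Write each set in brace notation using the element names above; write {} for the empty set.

interior: largest open inside A is {green, blue, gold} (from {}, {gold}, {green}, {green, gold}, {blue, gold}, {green, blue, gold})

{green, blue, gold}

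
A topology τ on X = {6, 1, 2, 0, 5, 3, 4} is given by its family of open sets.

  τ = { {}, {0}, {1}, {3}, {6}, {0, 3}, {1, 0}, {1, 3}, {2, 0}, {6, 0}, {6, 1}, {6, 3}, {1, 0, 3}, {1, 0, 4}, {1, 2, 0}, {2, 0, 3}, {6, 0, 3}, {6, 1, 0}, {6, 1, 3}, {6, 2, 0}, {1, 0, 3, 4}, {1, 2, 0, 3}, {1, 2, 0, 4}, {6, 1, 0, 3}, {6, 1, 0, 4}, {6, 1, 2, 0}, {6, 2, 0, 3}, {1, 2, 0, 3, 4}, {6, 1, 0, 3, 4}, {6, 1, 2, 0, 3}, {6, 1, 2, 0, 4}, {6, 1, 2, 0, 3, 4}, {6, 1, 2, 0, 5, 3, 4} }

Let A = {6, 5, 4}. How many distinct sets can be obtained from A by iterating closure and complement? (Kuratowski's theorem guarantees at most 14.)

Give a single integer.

6

X∖A={1, 2, 0, 3}, int(X∖A)={1, 2, 0, 3}, hence cl(A)={6, 5, 4}
Orbit (k=closure, c=complement):
  1. A     = {6, 5, 4}
  2. cA    = {1, 2, 0, 3}
  3. kcA   = {1, 2, 0, 5, 3, 4}
  4. ckcA  = {6}
  5. kckcA = {6, 5}
  6. ckckcA = {1, 2, 0, 3, 4}
(closed under both — stop)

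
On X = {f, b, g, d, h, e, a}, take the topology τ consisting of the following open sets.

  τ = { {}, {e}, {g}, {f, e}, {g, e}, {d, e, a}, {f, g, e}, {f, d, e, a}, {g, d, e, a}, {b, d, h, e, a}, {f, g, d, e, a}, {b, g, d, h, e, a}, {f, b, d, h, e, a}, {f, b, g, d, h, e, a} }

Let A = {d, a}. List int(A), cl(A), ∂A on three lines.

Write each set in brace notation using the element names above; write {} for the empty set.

int(A) = {}
cl(A)  = {b, d, h, a}
∂A     = {b, d, h, a}

opens ⊆ A: {}; union → int = {}
complement {f, b, g, h, e}; its interior {f, g, e}; cl(A) = X∖{f, g, e} = {b, d, h, a}
boundary = {b, d, h, a} ∖ {} = {b, d, h, a}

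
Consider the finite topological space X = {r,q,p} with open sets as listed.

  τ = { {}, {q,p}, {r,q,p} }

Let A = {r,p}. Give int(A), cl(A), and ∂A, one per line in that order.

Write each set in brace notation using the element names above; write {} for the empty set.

opens ⊆ A: {}; union → int = {}
complement {q}; its interior {}; cl(A) = X∖{} = {r,q,p}
boundary = {r,q,p} ∖ {} = {r,q,p}

int(A) = {}
cl(A)  = {r,q,p}
∂A     = {r,q,p}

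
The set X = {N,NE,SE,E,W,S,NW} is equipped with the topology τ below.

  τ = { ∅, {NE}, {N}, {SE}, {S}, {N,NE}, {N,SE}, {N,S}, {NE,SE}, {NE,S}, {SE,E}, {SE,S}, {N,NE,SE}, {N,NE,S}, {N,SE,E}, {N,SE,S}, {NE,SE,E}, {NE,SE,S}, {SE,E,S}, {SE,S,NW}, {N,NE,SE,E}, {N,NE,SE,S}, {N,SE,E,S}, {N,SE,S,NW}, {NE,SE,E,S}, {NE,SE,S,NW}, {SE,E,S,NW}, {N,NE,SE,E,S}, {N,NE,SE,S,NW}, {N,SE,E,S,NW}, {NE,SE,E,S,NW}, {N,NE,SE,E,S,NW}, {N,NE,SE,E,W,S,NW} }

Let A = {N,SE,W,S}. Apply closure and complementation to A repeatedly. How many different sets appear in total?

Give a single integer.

cl via duality: int({NE,E,NW}) = {NE}, so X∖{NE} = {N,SE,E,W,S,NW}
Write k for closure, c for complement:
  1. A     = {N,SE,W,S}
  2. kA    = {N,SE,E,W,S,NW}
  3. cA    = {NE,E,NW}
  4. ckA   = {NE}
  5. kcA   = {NE,E,W,NW}
  6. kckA  = {NE,W}
  7. ckcA  = {N,SE,S}
  8. ckckA = {N,SE,E,S,NW}
applying k or c yields no new set

8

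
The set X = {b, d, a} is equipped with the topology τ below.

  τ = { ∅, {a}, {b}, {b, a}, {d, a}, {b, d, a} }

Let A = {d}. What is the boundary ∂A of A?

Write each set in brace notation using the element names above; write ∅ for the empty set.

opens ⊆ A: ∅; union → int = ∅
complement {b, a}; its interior {b, a}; cl(A) = X∖{b, a} = {d}
boundary = {d} ∖ ∅ = {d}

{d}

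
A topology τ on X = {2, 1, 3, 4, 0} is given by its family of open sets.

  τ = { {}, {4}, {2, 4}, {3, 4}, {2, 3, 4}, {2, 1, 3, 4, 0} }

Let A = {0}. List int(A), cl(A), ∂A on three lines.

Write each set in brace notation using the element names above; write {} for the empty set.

opens ⊆ A: {}; union → int = {}
complement {2, 1, 3, 4}; its interior {2, 3, 4}; cl(A) = X∖{2, 3, 4} = {1, 0}
boundary = {1, 0} ∖ {} = {1, 0}

int(A) = {}
cl(A)  = {1, 0}
∂A     = {1, 0}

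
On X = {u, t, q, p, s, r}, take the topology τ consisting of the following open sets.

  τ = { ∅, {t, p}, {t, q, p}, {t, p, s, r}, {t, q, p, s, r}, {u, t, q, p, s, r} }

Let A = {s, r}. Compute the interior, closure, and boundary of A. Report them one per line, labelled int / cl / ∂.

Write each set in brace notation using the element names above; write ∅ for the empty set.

interior: largest open inside A is ∅ (from ∅)
cl via duality: int({u, t, q, p}) = {t, q, p}, so X∖{t, q, p} = {u, s, r}
cl∖int = {u, s, r}

int(A) = ∅
cl(A)  = {u, s, r}
∂A     = {u, s, r}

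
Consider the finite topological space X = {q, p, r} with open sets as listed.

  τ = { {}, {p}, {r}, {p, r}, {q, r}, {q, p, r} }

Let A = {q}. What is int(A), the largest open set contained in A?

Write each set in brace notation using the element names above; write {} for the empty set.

{}

interior: largest open inside A is {} (from {})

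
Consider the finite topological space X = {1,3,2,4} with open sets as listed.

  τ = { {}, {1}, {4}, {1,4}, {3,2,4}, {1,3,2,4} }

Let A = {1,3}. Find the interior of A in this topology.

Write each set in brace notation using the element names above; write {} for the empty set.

open subsets of A: {}, {1}; so int(A) = {1}

{1}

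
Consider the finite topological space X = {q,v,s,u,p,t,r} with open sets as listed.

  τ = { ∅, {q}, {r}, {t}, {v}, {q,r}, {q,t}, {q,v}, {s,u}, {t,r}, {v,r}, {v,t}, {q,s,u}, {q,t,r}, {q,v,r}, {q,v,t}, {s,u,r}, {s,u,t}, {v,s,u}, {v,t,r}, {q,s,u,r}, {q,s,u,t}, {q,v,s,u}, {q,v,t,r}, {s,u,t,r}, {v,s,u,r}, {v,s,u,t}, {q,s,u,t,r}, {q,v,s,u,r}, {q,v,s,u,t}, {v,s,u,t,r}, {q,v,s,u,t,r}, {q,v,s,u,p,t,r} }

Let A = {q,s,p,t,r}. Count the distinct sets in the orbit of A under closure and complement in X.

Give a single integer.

cl via duality: int({v,u}) = {v}, so X∖{v} = {q,s,u,p,t,r}
Write k for closure, c for complement:
  1. A     = {q,s,p,t,r}
  2. kA    = {q,s,u,p,t,r}
  3. cA    = {v,u}
  4. ckA   = {v}
  5. kcA   = {v,s,u,p}
  6. kckA  = {v,p}
  7. ckcA  = {q,t,r}
  8. ckckA = {q,s,u,t,r}
  9. kckcA = {q,p,t,r}
  10. ckckcA = {v,s,u}
applying k or c yields no new set

10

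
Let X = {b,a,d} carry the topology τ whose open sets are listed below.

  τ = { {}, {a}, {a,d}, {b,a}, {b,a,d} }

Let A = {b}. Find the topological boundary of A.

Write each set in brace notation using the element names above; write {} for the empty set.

{b}

U open, U⊆A: {}. int(A) = ⋃ = {}
X∖A={a,d}, int(X∖A)={a,d}, hence cl(A)={b}
∂A: remove int from cl → {b}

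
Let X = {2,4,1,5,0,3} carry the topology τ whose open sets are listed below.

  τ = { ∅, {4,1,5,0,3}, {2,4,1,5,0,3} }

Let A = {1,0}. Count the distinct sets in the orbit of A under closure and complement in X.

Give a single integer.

complement {2,4,5,3}; its interior ∅; cl(A) = X∖∅ = {2,4,1,5,0,3}
With k = closure, c = complement:
  1. A     = {1,0}
  2. kA    = {2,4,1,5,0,3}
  3. cA    = {2,4,5,3}
  4. ckA   = ∅
k, c of each give nothing new

4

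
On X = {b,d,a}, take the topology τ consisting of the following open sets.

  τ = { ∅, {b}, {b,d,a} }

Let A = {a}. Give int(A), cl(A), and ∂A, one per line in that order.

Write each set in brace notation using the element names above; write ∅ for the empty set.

int(A) = ∅
cl(A)  = {d,a}
∂A     = {d,a}

U open, U⊆A: ∅. int(A) = ⋃ = ∅
X∖A={b,d}, int(X∖A)={b}, hence cl(A)={d,a}
∂A: remove int from cl → {d,a}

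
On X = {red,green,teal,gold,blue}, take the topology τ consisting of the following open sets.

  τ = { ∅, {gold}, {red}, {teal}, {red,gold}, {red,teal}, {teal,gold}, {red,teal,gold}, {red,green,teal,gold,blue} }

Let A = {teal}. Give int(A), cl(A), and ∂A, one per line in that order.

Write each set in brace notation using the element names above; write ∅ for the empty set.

int(A) = {teal}
cl(A)  = {green,teal,blue}
∂A     = {green,blue}

U open, U⊆A: ∅, {teal}. int(A) = ⋃ = {teal}
X∖A={red,green,gold,blue}, int(X∖A)={red,gold}, hence cl(A)={green,teal,blue}
∂A: remove int from cl → {green,blue}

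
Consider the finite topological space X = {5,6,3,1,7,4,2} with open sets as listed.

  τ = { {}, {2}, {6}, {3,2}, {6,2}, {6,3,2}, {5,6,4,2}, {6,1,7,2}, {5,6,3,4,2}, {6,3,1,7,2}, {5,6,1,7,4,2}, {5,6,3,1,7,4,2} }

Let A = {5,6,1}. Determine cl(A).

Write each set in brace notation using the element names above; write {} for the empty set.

{5,6,1,7,4}

closure: X∖int(X∖A) = X∖{3,2} = {5,6,1,7,4}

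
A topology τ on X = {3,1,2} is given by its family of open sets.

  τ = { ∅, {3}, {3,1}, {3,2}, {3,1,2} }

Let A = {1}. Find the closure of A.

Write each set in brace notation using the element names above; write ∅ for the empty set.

{1}

cl via duality: int({3,2}) = {3,2}, so X∖{3,2} = {1}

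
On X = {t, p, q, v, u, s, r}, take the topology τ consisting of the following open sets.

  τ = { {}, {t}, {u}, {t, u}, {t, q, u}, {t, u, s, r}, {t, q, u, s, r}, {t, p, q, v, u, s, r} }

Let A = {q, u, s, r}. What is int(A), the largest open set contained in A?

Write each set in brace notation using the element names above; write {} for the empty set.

opens ⊆ A: {}, {u}; union → int = {u}

{u}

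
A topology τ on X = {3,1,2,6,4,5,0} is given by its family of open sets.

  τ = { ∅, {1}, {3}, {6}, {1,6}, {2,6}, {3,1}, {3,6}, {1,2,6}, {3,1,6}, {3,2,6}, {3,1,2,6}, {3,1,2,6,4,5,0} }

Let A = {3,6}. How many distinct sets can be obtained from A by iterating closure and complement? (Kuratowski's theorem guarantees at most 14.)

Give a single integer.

complement {1,2,4,5,0}; its interior {1}; cl(A) = X∖{1} = {3,2,6,4,5,0}
With k = closure, c = complement:
  1. A     = {3,6}
  2. kA    = {3,2,6,4,5,0}
  3. cA    = {1,2,4,5,0}
  4. ckA   = {1}
  5. kckA  = {1,4,5,0}
  6. ckckA = {3,2,6}
k, c of each give nothing new

6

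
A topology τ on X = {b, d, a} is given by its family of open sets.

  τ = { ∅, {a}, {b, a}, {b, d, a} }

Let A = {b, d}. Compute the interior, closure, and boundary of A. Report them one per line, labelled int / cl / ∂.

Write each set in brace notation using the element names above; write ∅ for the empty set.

int(A) = ∅
cl(A)  = {b, d}
∂A     = {b, d}

opens ⊆ A: ∅; union → int = ∅
complement {a}; its interior {a}; cl(A) = X∖{a} = {b, d}
boundary = {b, d} ∖ ∅ = {b, d}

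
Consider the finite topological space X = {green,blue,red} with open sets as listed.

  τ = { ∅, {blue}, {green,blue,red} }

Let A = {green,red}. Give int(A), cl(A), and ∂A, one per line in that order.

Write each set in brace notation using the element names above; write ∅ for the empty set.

int(A) = ∅
cl(A)  = {green,red}
∂A     = {green,red}

interior: largest open inside A is ∅ (from ∅)
cl via duality: int({blue}) = {blue}, so X∖{blue} = {green,red}
cl∖int = {green,red}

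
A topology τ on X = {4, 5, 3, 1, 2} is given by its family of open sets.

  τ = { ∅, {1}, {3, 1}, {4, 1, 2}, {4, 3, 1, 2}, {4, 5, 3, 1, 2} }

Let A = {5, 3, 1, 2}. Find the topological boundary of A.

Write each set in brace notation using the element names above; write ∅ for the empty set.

{4, 5, 2}

opens ⊆ A: ∅, {1}, {3, 1}; union → int = {3, 1}
complement {4}; its interior ∅; cl(A) = X∖∅ = {4, 5, 3, 1, 2}
boundary = {4, 5, 3, 1, 2} ∖ {3, 1} = {4, 5, 2}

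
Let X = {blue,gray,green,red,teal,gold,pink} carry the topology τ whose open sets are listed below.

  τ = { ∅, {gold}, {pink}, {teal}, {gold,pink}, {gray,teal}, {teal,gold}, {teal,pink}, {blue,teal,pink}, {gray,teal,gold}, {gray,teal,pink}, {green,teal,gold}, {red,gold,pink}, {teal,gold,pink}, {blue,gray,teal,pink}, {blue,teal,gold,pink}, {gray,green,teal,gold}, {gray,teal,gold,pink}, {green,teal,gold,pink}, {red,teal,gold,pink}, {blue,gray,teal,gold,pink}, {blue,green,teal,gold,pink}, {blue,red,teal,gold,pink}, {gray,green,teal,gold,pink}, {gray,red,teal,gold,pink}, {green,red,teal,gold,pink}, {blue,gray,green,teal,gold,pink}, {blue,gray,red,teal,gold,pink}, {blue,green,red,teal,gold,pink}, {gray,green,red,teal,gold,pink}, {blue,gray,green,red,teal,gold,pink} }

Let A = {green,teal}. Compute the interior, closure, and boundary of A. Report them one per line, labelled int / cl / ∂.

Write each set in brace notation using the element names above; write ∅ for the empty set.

int(A) = {teal}
cl(A)  = {blue,gray,green,teal}
∂A     = {blue,gray,green}

open subsets of A: ∅, {teal}; so int(A) = {teal}
closure: X∖int(X∖A) = X∖{red,gold,pink} = {blue,gray,green,teal}
∂A = {blue,gray,green,teal} minus {teal} = {blue,gray,green}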